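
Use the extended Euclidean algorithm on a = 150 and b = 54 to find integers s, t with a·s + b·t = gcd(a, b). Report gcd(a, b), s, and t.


Euclidean algorithm on (150, 54) — divide until remainder is 0:
  150 = 2 · 54 + 42
  54 = 1 · 42 + 12
  42 = 3 · 12 + 6
  12 = 2 · 6 + 0
gcd(150, 54) = 6.
Track Bezout coefficients alongside the remainders: start with r₀ = 150 = a·1 + b·0 (s = 1, t = 0) and r₁ = 54 = a·0 + b·1 (s = 0, t = 1); each new remainder r_{k+1} = r_{k-1} − q_k·r_k inherits s_{k+1} = s_{k-1} − q_k·s_k, t_{k+1} = t_{k-1} − q_k·t_k, so r_k = a·s_k + b·t_k at every step:
  q = 2: r = 42, s = 1 − 2·0 = 1, t = 0 − 2·1 = -2  (check: 150·1 + 54·(-2) = 42)
  q = 1: r = 12, s = 0 − 1·1 = -1, t = 1 − 1·(-2) = 3  (check: 150·(-1) + 54·3 = 12)
  q = 3: r = 6, s = 1 − 3·(-1) = 4, t = -2 − 3·3 = -11  (check: 150·4 + 54·(-11) = 6)
The row with r = 6 (the gcd) gives the Bezout coefficients s = 4, t = -11.
Result: 150 · (4) + 54 · (-11) = 6.

gcd(150, 54) = 6; s = 4, t = -11 (check: 150·4 + 54·(-11) = 6).


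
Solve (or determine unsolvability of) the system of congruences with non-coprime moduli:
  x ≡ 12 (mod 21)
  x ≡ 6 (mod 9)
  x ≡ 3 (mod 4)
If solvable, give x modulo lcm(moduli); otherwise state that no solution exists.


Moduli 21, 9, 4 are not pairwise coprime, so CRT works modulo lcm(m_i) when all pairwise compatibility conditions hold.
Pairwise compatibility: gcd(m_i, m_j) must divide a_i - a_j for every pair.
Merge one congruence at a time:
  Start: x ≡ 12 (mod 21).
  Combine with x ≡ 6 (mod 9): gcd(21, 9) = 3; 6 - 12 = -6, which IS divisible by 3, so compatible.
    Write x = 12 + 21·t and substitute into x ≡ 6 (mod 9): 21·t ≡ 6 − 12 = -6 (mod 9).
    Divide the congruence (and modulus) by g = 3: 7·t ≡ -2 (mod 3).
    Reduce coefficients mod 3: 1·t ≡ 1 (mod 3).
    So t ≡ 1 (mod 3).
    Then x = 12 + 21·1 = 33, valid modulo lcm(21, 9) = 63: x ≡ 33 (mod 63).
  Combine with x ≡ 3 (mod 4): gcd(63, 4) = 1; 3 - 33 = -30, which IS divisible by 1, so compatible.
    Write x = 33 + 63·t and substitute into x ≡ 3 (mod 4): 63·t ≡ 3 − 33 = -30 (mod 4).
    Reduce coefficients mod 4: 3·t ≡ 2 (mod 4).
    The inverse of 3 mod 4 is 3 (since 3·3 = 9 = 2·4 + 1), so t ≡ 3·2 = 6 ≡ 2 (mod 4).
    Then x = 33 + 63·2 = 159, valid modulo lcm(63, 4) = 252: x ≡ 159 (mod 252).
Verify: 159 mod 21 = 12, 159 mod 9 = 6, 159 mod 4 = 3.

x ≡ 159 (mod 252).


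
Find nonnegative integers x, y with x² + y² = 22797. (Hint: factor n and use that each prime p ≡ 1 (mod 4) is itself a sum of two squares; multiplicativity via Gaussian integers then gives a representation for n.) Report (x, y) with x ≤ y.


Step 1: Factor n = 22797 = 3^2 · 17 · 149.
Step 2: Check the mod-4 condition on each prime factor: 3 ≡ 3 (mod 4), exponent 2 (must be even); 17 ≡ 1 (mod 4), exponent 1; 149 ≡ 1 (mod 4), exponent 1.
All primes ≡ 3 (mod 4) appear to even exponent (or don't appear), so by the two-squares theorem n IS expressible as a sum of two squares.
Step 3: Build a representation. Group n = k² · m with k = 3 and m = 17 · 149 = 2533 (a product of primes ≡ 1 (mod 4)); a representation of m scales to one of n via (k·x)² + (k·y)² = k²(x² + y²). Each prime p ≡ 1 (mod 4) is itself a sum of two squares; find a² by testing p − a² for a perfect square:
  17: 17 − 1² = 16 = 4² ⇒ 17 = 1² + 4².
  149: 149 − 1² = 148, 149 − 2² = 145, 149 − 3² = 140, 149 − 4² = 133, 149 − 5² = 124, 149 − 6² = 113, 149 − 7² = 100 = 10² ⇒ 149 = 7² + 10².
  Combine using the Brahmagupta–Fibonacci identity (a² + b²)(c² + d²) = (ac − bd)² + (ad + bc)² = (ac + bd)² + (ad − bc)²:
  17 · 149 = 2533: from (1² + 4²)(7² + 10²), take (1·7 − 4·10, 1·10 + 4·7) = (7 − 40, 10 + 28) = (-33, 38); dropping signs (only squares matter) gives (33, 38); check 33² + 38² = 1089 + 1444 = 2533 ✓.
  Scale by k = 3: (3·33, 3·38) = (99, 114).
Step 4: Order so x ≤ y and verify: 99² + 114² = 9801 + 12996 = 22797 = n. ✓

n = 22797 = 99² + 114² (one valid representation with x ≤ y).


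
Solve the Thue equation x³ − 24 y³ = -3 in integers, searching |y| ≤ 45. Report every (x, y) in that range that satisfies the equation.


The equation is x³ - 24y³ = -3. For fixed y, x³ = 24·y³ − 3, so a solution requires the RHS to be a perfect cube.
Strategy: iterate y from -45 to 45, compute RHS = 24·y³ − 3, and check whether it is a (positive or negative) perfect cube.
Check small values of y:
  y = 0: RHS = -3 is not a perfect cube.
  y = 1: RHS = 21 is not a perfect cube.
  y = -1: RHS = -27 = (-3)³ ⇒ x = -3 works.
  y = 2: RHS = 189 is not a perfect cube.
  y = -2: RHS = -195 is not a perfect cube.
  y = 3: RHS = 645 is not a perfect cube.
  y = -3: RHS = -651 is not a perfect cube.
Continuing the search up to |y| = 45 finds no further solutions beyond those listed.
Collected solutions: (-3, -1).

Solutions (with |y| ≤ 45): (-3, -1).


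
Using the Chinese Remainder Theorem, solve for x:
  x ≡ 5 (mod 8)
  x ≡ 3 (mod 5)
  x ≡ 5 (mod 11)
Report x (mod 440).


Moduli 8, 5, 11 are pairwise coprime; by CRT there is a unique solution modulo M = 8 · 5 · 11 = 440.
Solve pairwise, accumulating the modulus:
  Start with x ≡ 5 (mod 8).
  Combine with x ≡ 3 (mod 5): since gcd(8, 5) = 1, we get a unique residue mod 40.
    Write x = 5 + 8·t and substitute into x ≡ 3 (mod 5): 8·t ≡ 3 − 5 = -2 (mod 5).
    Reduce coefficients mod 5: 3·t ≡ 3 (mod 5).
    The inverse of 3 mod 5 is 2 (since 3·2 = 6 = 1·5 + 1), so t ≡ 2·3 = 6 ≡ 1 (mod 5).
    Then x = 5 + 8·1 = 13, valid modulo lcm(8, 5) = 40: x ≡ 13 (mod 40).
  Combine with x ≡ 5 (mod 11): since gcd(40, 11) = 1, we get a unique residue mod 440.
    Write x = 13 + 40·t and substitute into x ≡ 5 (mod 11): 40·t ≡ 5 − 13 = -8 (mod 11).
    Reduce coefficients mod 11: 7·t ≡ 3 (mod 11).
    The inverse of 7 mod 11 is 8 (since 7·8 = 56 = 5·11 + 1), so t ≡ 8·3 = 24 ≡ 2 (mod 11).
    Then x = 13 + 40·2 = 93, valid modulo lcm(40, 11) = 440: x ≡ 93 (mod 440).
Verify: 93 mod 8 = 5 ✓, 93 mod 5 = 3 ✓, 93 mod 11 = 5 ✓.

x ≡ 93 (mod 440).


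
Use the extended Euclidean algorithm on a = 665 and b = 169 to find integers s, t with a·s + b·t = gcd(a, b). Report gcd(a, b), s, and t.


Euclidean algorithm on (665, 169) — divide until remainder is 0:
  665 = 3 · 169 + 158
  169 = 1 · 158 + 11
  158 = 14 · 11 + 4
  11 = 2 · 4 + 3
  4 = 1 · 3 + 1
  3 = 3 · 1 + 0
gcd(665, 169) = 1.
Track Bezout coefficients alongside the remainders: start with r₀ = 665 = a·1 + b·0 (s = 1, t = 0) and r₁ = 169 = a·0 + b·1 (s = 0, t = 1); each new remainder r_{k+1} = r_{k-1} − q_k·r_k inherits s_{k+1} = s_{k-1} − q_k·s_k, t_{k+1} = t_{k-1} − q_k·t_k, so r_k = a·s_k + b·t_k at every step:
  q = 3: r = 158, s = 1 − 3·0 = 1, t = 0 − 3·1 = -3  (check: 665·1 + 169·(-3) = 158)
  q = 1: r = 11, s = 0 − 1·1 = -1, t = 1 − 1·(-3) = 4  (check: 665·(-1) + 169·4 = 11)
  q = 14: r = 4, s = 1 − 14·(-1) = 15, t = -3 − 14·4 = -59  (check: 665·15 + 169·(-59) = 4)
  q = 2: r = 3, s = -1 − 2·15 = -31, t = 4 − 2·(-59) = 122  (check: 665·(-31) + 169·122 = 3)
  q = 1: r = 1, s = 15 − 1·(-31) = 46, t = -59 − 1·122 = -181  (check: 665·46 + 169·(-181) = 1)
The row with r = 1 (the gcd) gives the Bezout coefficients s = 46, t = -181.
Result: 665 · (46) + 169 · (-181) = 1.

gcd(665, 169) = 1; s = 46, t = -181 (check: 665·46 + 169·(-181) = 1).


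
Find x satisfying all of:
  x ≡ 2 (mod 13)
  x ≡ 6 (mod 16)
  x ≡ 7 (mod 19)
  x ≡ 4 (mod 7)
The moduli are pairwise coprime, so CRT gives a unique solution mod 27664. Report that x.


Product of moduli M = 13 · 16 · 19 · 7 = 27664.
Merge one congruence at a time:
  Start: x ≡ 2 (mod 13).
  Combine with x ≡ 6 (mod 16); new modulus lcm = 208.
    Write x = 2 + 13·t and substitute into x ≡ 6 (mod 16): 13·t ≡ 6 − 2 = 4 (mod 16).
    The inverse of 13 mod 16 is 5 (since 13·5 = 65 = 4·16 + 1), so t ≡ 5·4 = 20 ≡ 4 (mod 16).
    Then x = 2 + 13·4 = 54, valid modulo lcm(13, 16) = 208: x ≡ 54 (mod 208).
  Combine with x ≡ 7 (mod 19); new modulus lcm = 3952.
    Write x = 54 + 208·t and substitute into x ≡ 7 (mod 19): 208·t ≡ 7 − 54 = -47 (mod 19).
    Reduce coefficients mod 19: 18·t ≡ 10 (mod 19).
    The inverse of 18 mod 19 is 18 (since 18·18 = 324 = 17·19 + 1), so t ≡ 18·10 = 180 ≡ 9 (mod 19).
    Then x = 54 + 208·9 = 1926, valid modulo lcm(208, 19) = 3952: x ≡ 1926 (mod 3952).
  Combine with x ≡ 4 (mod 7); new modulus lcm = 27664.
    Write x = 1926 + 3952·t and substitute into x ≡ 4 (mod 7): 3952·t ≡ 4 − 1926 = -1922 (mod 7).
    Reduce coefficients mod 7: 4·t ≡ 3 (mod 7).
    The inverse of 4 mod 7 is 2 (since 4·2 = 8 = 1·7 + 1), so t ≡ 2·3 = 6 ≡ 6 (mod 7).
    Then x = 1926 + 3952·6 = 25638, valid modulo lcm(3952, 7) = 27664: x ≡ 25638 (mod 27664).
Verify against each original: 25638 mod 13 = 2, 25638 mod 16 = 6, 25638 mod 19 = 7, 25638 mod 7 = 4.

x ≡ 25638 (mod 27664).


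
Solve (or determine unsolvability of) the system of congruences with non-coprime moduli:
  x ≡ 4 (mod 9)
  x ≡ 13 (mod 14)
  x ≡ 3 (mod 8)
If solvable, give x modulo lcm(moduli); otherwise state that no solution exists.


Moduli 9, 14, 8 are not pairwise coprime, so CRT works modulo lcm(m_i) when all pairwise compatibility conditions hold.
Pairwise compatibility: gcd(m_i, m_j) must divide a_i - a_j for every pair.
Merge one congruence at a time:
  Start: x ≡ 4 (mod 9).
  Combine with x ≡ 13 (mod 14): gcd(9, 14) = 1; 13 - 4 = 9, which IS divisible by 1, so compatible.
    Write x = 4 + 9·t and substitute into x ≡ 13 (mod 14): 9·t ≡ 13 − 4 = 9 (mod 14).
    The inverse of 9 mod 14 is 11 (since 9·11 = 99 = 7·14 + 1), so t ≡ 11·9 = 99 ≡ 1 (mod 14).
    Then x = 4 + 9·1 = 13, valid modulo lcm(9, 14) = 126: x ≡ 13 (mod 126).
  Combine with x ≡ 3 (mod 8): gcd(126, 8) = 2; 3 - 13 = -10, which IS divisible by 2, so compatible.
    Write x = 13 + 126·t and substitute into x ≡ 3 (mod 8): 126·t ≡ 3 − 13 = -10 (mod 8).
    Divide the congruence (and modulus) by g = 2: 63·t ≡ -5 (mod 4).
    Reduce coefficients mod 4: 3·t ≡ 3 (mod 4).
    The inverse of 3 mod 4 is 3 (since 3·3 = 9 = 2·4 + 1), so t ≡ 3·3 = 9 ≡ 1 (mod 4).
    Then x = 13 + 126·1 = 139, valid modulo lcm(126, 8) = 504: x ≡ 139 (mod 504).
Verify: 139 mod 9 = 4, 139 mod 14 = 13, 139 mod 8 = 3.

x ≡ 139 (mod 504).


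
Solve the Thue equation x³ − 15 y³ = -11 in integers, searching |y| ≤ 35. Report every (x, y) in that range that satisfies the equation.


The equation is x³ - 15y³ = -11. For fixed y, x³ = 15·y³ − 11, so a solution requires the RHS to be a perfect cube.
Strategy: iterate y from -35 to 35, compute RHS = 15·y³ − 11, and check whether it is a (positive or negative) perfect cube.
Check small values of y:
  y = 0: RHS = -11 is not a perfect cube.
  y = 1: RHS = 4 is not a perfect cube.
  y = -1: RHS = -26 is not a perfect cube.
  y = 2: RHS = 109 is not a perfect cube.
  y = -2: RHS = -131 is not a perfect cube.
  y = 3: RHS = 394 is not a perfect cube.
  y = -3: RHS = -416 is not a perfect cube.
Continuing the search up to |y| = 35 finds no solutions either.
No (x, y) in the scanned range satisfies the equation.

No integer solutions with |y| ≤ 35.


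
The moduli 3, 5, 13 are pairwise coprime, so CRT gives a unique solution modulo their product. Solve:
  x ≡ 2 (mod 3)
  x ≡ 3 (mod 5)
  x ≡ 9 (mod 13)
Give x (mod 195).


Moduli 3, 5, 13 are pairwise coprime; by CRT there is a unique solution modulo M = 3 · 5 · 13 = 195.
Solve pairwise, accumulating the modulus:
  Start with x ≡ 2 (mod 3).
  Combine with x ≡ 3 (mod 5): since gcd(3, 5) = 1, we get a unique residue mod 15.
    Write x = 2 + 3·t and substitute into x ≡ 3 (mod 5): 3·t ≡ 3 − 2 = 1 (mod 5).
    The inverse of 3 mod 5 is 2 (since 3·2 = 6 = 1·5 + 1), so t ≡ 2·1 = 2 ≡ 2 (mod 5).
    Then x = 2 + 3·2 = 8, valid modulo lcm(3, 5) = 15: x ≡ 8 (mod 15).
  Combine with x ≡ 9 (mod 13): since gcd(15, 13) = 1, we get a unique residue mod 195.
    Write x = 8 + 15·t and substitute into x ≡ 9 (mod 13): 15·t ≡ 9 − 8 = 1 (mod 13).
    Reduce coefficients mod 13: 2·t ≡ 1 (mod 13).
    The inverse of 2 mod 13 is 7 (since 2·7 = 14 = 1·13 + 1), so t ≡ 7·1 = 7 ≡ 7 (mod 13).
    Then x = 8 + 15·7 = 113, valid modulo lcm(15, 13) = 195: x ≡ 113 (mod 195).
Verify: 113 mod 3 = 2 ✓, 113 mod 5 = 3 ✓, 113 mod 13 = 9 ✓.

x ≡ 113 (mod 195).


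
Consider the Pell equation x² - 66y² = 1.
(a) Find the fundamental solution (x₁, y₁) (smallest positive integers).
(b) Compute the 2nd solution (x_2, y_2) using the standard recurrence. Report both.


Step 1: Find the fundamental solution (x₁, y₁) of x² - 66y² = 1.
  Expand √66 as a continued fraction. a₀ = ⌊√66⌋ = 8; iterate m_{k+1} = d_k·a_k − m_k, d_{k+1} = (66 − m_{k+1}²)/d_k, a_{k+1} = ⌊(a₀ + m_{k+1})/d_{k+1}⌋ (starting m₀ = 0, d₀ = 1), with convergents p_k = a_k·p_{k-1} + p_{k-2}, q_k = a_k·q_{k-1} + q_{k-2} (p₋₁ = 1, q₋₁ = 0):
  k = 0: a₀ = 8; p₀/q₀ = 8/1; p₀² − 66·q₀² = 64 − 66 = -2.
  k = 1: m = 8, d = 2, a = ⌊(8 + 8)/2⌋ = 8; p/q = (8·8 + 1)/(8·1 + 0) = 65/8; p² − 66·q² = 4225 − 4224 = 1.
  The first convergent with p² − 66·q² = 1 gives the fundamental solution (x₁, y₁) = (65, 8).
Step 2: Apply the recurrence (x_{n+1}, y_{n+1}) = (x₁x_n + 66y₁y_n, x₁y_n + y₁x_n) repeatedly.
  From (x_1, y_1) = (65, 8): x_2 = 65·65 + 66·8·8 = 8449; y_2 = 65·8 + 8·65 = 1040.
Step 3: Verify x_2² - 66·y_2² = 71385601 - 71385600 = 1 (should be 1). ✓

(x_1, y_1) = (65, 8); (x_2, y_2) = (8449, 1040).


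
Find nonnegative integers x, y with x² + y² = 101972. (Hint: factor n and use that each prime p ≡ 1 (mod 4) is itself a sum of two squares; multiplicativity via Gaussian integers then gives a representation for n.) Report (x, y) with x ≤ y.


Step 1: Factor n = 101972 = 2^2 · 13 · 37 · 53.
Step 2: Check the mod-4 condition on each prime factor: 2 = 2 (special); 13 ≡ 1 (mod 4), exponent 1; 37 ≡ 1 (mod 4), exponent 1; 53 ≡ 1 (mod 4), exponent 1.
All primes ≡ 3 (mod 4) appear to even exponent (or don't appear), so by the two-squares theorem n IS expressible as a sum of two squares.
Step 3: Build a representation. Group n = k² · m with k = 2 and m = 13 · 37 · 53 = 25493 (a product of primes ≡ 1 (mod 4)); a representation of m scales to one of n via (k·x)² + (k·y)² = k²(x² + y²). Each prime p ≡ 1 (mod 4) is itself a sum of two squares; find a² by testing p − a² for a perfect square:
  13: 13 − 1² = 12, 13 − 2² = 9 = 3² ⇒ 13 = 2² + 3².
  37: 37 − 1² = 36 = 6² ⇒ 37 = 1² + 6².
  53: 53 − 1² = 52, 53 − 2² = 49 = 7² ⇒ 53 = 2² + 7².
  Combine using the Brahmagupta–Fibonacci identity (a² + b²)(c² + d²) = (ac − bd)² + (ad + bc)² = (ac + bd)² + (ad − bc)²:
  13 · 37 = 481: from (2² + 3²)(1² + 6²), take (2·1 − 3·6, 2·6 + 3·1) = (2 − 18, 12 + 3) = (-16, 15); dropping signs (only squares matter) gives (16, 15); check 16² + 15² = 256 + 225 = 481 ✓.
  481 · 53 = 25493: from (16² + 15²)(2² + 7²), take (16·2 − 15·7, 16·7 + 15·2) = (32 − 105, 112 + 30) = (-73, 142); dropping signs (only squares matter) gives (73, 142); check 73² + 142² = 5329 + 20164 = 25493 ✓.
  Scale by k = 2: (2·73, 2·142) = (146, 284).
Step 4: Order so x ≤ y and verify: 146² + 284² = 21316 + 80656 = 101972 = n. ✓

n = 101972 = 146² + 284² (one valid representation with x ≤ y).


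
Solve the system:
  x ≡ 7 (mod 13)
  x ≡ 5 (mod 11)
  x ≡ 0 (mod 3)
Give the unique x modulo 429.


Moduli 13, 11, 3 are pairwise coprime; by CRT there is a unique solution modulo M = 13 · 11 · 3 = 429.
Solve pairwise, accumulating the modulus:
  Start with x ≡ 7 (mod 13).
  Combine with x ≡ 5 (mod 11): since gcd(13, 11) = 1, we get a unique residue mod 143.
    Write x = 7 + 13·t and substitute into x ≡ 5 (mod 11): 13·t ≡ 5 − 7 = -2 (mod 11).
    Reduce coefficients mod 11: 2·t ≡ 9 (mod 11).
    The inverse of 2 mod 11 is 6 (since 2·6 = 12 = 1·11 + 1), so t ≡ 6·9 = 54 ≡ 10 (mod 11).
    Then x = 7 + 13·10 = 137, valid modulo lcm(13, 11) = 143: x ≡ 137 (mod 143).
  Combine with x ≡ 0 (mod 3): since gcd(143, 3) = 1, we get a unique residue mod 429.
    Write x = 137 + 143·t and substitute into x ≡ 0 (mod 3): 143·t ≡ 0 − 137 = -137 (mod 3).
    Reduce coefficients mod 3: 2·t ≡ 1 (mod 3).
    The inverse of 2 mod 3 is 2 (since 2·2 = 4 = 1·3 + 1), so t ≡ 2·1 = 2 ≡ 2 (mod 3).
    Then x = 137 + 143·2 = 423, valid modulo lcm(143, 3) = 429: x ≡ 423 (mod 429).
Verify: 423 mod 13 = 7 ✓, 423 mod 11 = 5 ✓, 423 mod 3 = 0 ✓.

x ≡ 423 (mod 429).


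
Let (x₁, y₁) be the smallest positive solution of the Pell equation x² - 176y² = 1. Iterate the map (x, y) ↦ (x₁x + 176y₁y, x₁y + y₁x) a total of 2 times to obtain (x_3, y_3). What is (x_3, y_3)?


Step 1: Find the fundamental solution (x₁, y₁) of x² - 176y² = 1.
  Expand √176 as a continued fraction. a₀ = ⌊√176⌋ = 13; iterate m_{k+1} = d_k·a_k − m_k, d_{k+1} = (176 − m_{k+1}²)/d_k, a_{k+1} = ⌊(a₀ + m_{k+1})/d_{k+1}⌋ (starting m₀ = 0, d₀ = 1), with convergents p_k = a_k·p_{k-1} + p_{k-2}, q_k = a_k·q_{k-1} + q_{k-2} (p₋₁ = 1, q₋₁ = 0):
  k = 0: a₀ = 13; p₀/q₀ = 13/1; p₀² − 176·q₀² = 169 − 176 = -7.
  k = 1: m = 13, d = 7, a = ⌊(13 + 13)/7⌋ = 3; p/q = (3·13 + 1)/(3·1 + 0) = 40/3; p² − 176·q² = 1600 − 1584 = 16.
  k = 2: m = 8, d = 16, a = ⌊(13 + 8)/16⌋ = 1; p/q = (1·40 + 13)/(1·3 + 1) = 53/4; p² − 176·q² = 2809 − 2816 = -7.
  k = 3: m = 8, d = 7, a = ⌊(13 + 8)/7⌋ = 3; p/q = (3·53 + 40)/(3·4 + 3) = 199/15; p² − 176·q² = 39601 − 39600 = 1.
  The first convergent with p² − 176·q² = 1 gives the fundamental solution (x₁, y₁) = (199, 15).
Step 2: Apply the recurrence (x_{n+1}, y_{n+1}) = (x₁x_n + 176y₁y_n, x₁y_n + y₁x_n) repeatedly.
  From (x_1, y_1) = (199, 15): x_2 = 199·199 + 176·15·15 = 79201; y_2 = 199·15 + 15·199 = 5970.
  From (x_2, y_2) = (79201, 5970): x_3 = 199·79201 + 176·15·5970 = 31521799; y_3 = 199·5970 + 15·79201 = 2376045.
Step 3: Verify x_3² - 176·y_3² = 993623812196401 - 993623812196400 = 1 (should be 1). ✓

(x_1, y_1) = (199, 15); (x_3, y_3) = (31521799, 2376045).


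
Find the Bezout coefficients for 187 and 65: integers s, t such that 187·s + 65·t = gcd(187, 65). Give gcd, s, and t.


Euclidean algorithm on (187, 65) — divide until remainder is 0:
  187 = 2 · 65 + 57
  65 = 1 · 57 + 8
  57 = 7 · 8 + 1
  8 = 8 · 1 + 0
gcd(187, 65) = 1.
Track Bezout coefficients alongside the remainders: start with r₀ = 187 = a·1 + b·0 (s = 1, t = 0) and r₁ = 65 = a·0 + b·1 (s = 0, t = 1); each new remainder r_{k+1} = r_{k-1} − q_k·r_k inherits s_{k+1} = s_{k-1} − q_k·s_k, t_{k+1} = t_{k-1} − q_k·t_k, so r_k = a·s_k + b·t_k at every step:
  q = 2: r = 57, s = 1 − 2·0 = 1, t = 0 − 2·1 = -2  (check: 187·1 + 65·(-2) = 57)
  q = 1: r = 8, s = 0 − 1·1 = -1, t = 1 − 1·(-2) = 3  (check: 187·(-1) + 65·3 = 8)
  q = 7: r = 1, s = 1 − 7·(-1) = 8, t = -2 − 7·3 = -23  (check: 187·8 + 65·(-23) = 1)
The row with r = 1 (the gcd) gives the Bezout coefficients s = 8, t = -23.
Result: 187 · (8) + 65 · (-23) = 1.

gcd(187, 65) = 1; s = 8, t = -23 (check: 187·8 + 65·(-23) = 1).


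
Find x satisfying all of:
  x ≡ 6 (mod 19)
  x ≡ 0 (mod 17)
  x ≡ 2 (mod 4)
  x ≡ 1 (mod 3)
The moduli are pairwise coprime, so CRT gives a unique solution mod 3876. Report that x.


Product of moduli M = 19 · 17 · 4 · 3 = 3876.
Merge one congruence at a time:
  Start: x ≡ 6 (mod 19).
  Combine with x ≡ 0 (mod 17); new modulus lcm = 323.
    Write x = 6 + 19·t and substitute into x ≡ 0 (mod 17): 19·t ≡ 0 − 6 = -6 (mod 17).
    Reduce coefficients mod 17: 2·t ≡ 11 (mod 17).
    The inverse of 2 mod 17 is 9 (since 2·9 = 18 = 1·17 + 1), so t ≡ 9·11 = 99 ≡ 14 (mod 17).
    Then x = 6 + 19·14 = 272, valid modulo lcm(19, 17) = 323: x ≡ 272 (mod 323).
  Combine with x ≡ 2 (mod 4); new modulus lcm = 1292.
    Write x = 272 + 323·t and substitute into x ≡ 2 (mod 4): 323·t ≡ 2 − 272 = -270 (mod 4).
    Reduce coefficients mod 4: 3·t ≡ 2 (mod 4).
    The inverse of 3 mod 4 is 3 (since 3·3 = 9 = 2·4 + 1), so t ≡ 3·2 = 6 ≡ 2 (mod 4).
    Then x = 272 + 323·2 = 918, valid modulo lcm(323, 4) = 1292: x ≡ 918 (mod 1292).
  Combine with x ≡ 1 (mod 3); new modulus lcm = 3876.
    Write x = 918 + 1292·t and substitute into x ≡ 1 (mod 3): 1292·t ≡ 1 − 918 = -917 (mod 3).
    Reduce coefficients mod 3: 2·t ≡ 1 (mod 3).
    The inverse of 2 mod 3 is 2 (since 2·2 = 4 = 1·3 + 1), so t ≡ 2·1 = 2 ≡ 2 (mod 3).
    Then x = 918 + 1292·2 = 3502, valid modulo lcm(1292, 3) = 3876: x ≡ 3502 (mod 3876).
Verify against each original: 3502 mod 19 = 6, 3502 mod 17 = 0, 3502 mod 4 = 2, 3502 mod 3 = 1.

x ≡ 3502 (mod 3876).


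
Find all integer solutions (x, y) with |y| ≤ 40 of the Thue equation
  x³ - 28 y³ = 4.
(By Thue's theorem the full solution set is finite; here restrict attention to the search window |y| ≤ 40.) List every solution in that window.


The equation is x³ - 28y³ = 4. For fixed y, x³ = 28·y³ + 4, so a solution requires the RHS to be a perfect cube.
Strategy: iterate y from -40 to 40, compute RHS = 28·y³ + 4, and check whether it is a (positive or negative) perfect cube.
Check small values of y:
  y = 0: RHS = 4 is not a perfect cube.
  y = 1: RHS = 32 is not a perfect cube.
  y = -1: RHS = -24 is not a perfect cube.
  y = 2: RHS = 228 is not a perfect cube.
  y = -2: RHS = -220 is not a perfect cube.
  y = 3: RHS = 760 is not a perfect cube.
  y = -3: RHS = -752 is not a perfect cube.
Continuing the search up to |y| = 40 finds no solutions either.
No (x, y) in the scanned range satisfies the equation.

No integer solutions with |y| ≤ 40.


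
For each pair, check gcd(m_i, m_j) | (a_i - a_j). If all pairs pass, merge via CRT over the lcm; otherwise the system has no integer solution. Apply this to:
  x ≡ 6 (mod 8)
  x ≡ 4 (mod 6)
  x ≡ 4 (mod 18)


Moduli 8, 6, 18 are not pairwise coprime, so CRT works modulo lcm(m_i) when all pairwise compatibility conditions hold.
Pairwise compatibility: gcd(m_i, m_j) must divide a_i - a_j for every pair.
Merge one congruence at a time:
  Start: x ≡ 6 (mod 8).
  Combine with x ≡ 4 (mod 6): gcd(8, 6) = 2; 4 - 6 = -2, which IS divisible by 2, so compatible.
    Write x = 6 + 8·t and substitute into x ≡ 4 (mod 6): 8·t ≡ 4 − 6 = -2 (mod 6).
    Divide the congruence (and modulus) by g = 2: 4·t ≡ -1 (mod 3).
    Reduce coefficients mod 3: 1·t ≡ 2 (mod 3).
    So t ≡ 2 (mod 3).
    Then x = 6 + 8·2 = 22, valid modulo lcm(8, 6) = 24: x ≡ 22 (mod 24).
  Combine with x ≡ 4 (mod 18): gcd(24, 18) = 6; 4 - 22 = -18, which IS divisible by 6, so compatible.
    Write x = 22 + 24·t and substitute into x ≡ 4 (mod 18): 24·t ≡ 4 − 22 = -18 (mod 18).
    Divide the congruence (and modulus) by g = 6: 4·t ≡ -3 (mod 3).
    Reduce coefficients mod 3: 1·t ≡ 0 (mod 3).
    So t ≡ 0 (mod 3).
    Then x = 22 + 24·0 = 22, valid modulo lcm(24, 18) = 72: x ≡ 22 (mod 72).
Verify: 22 mod 8 = 6, 22 mod 6 = 4, 22 mod 18 = 4.

x ≡ 22 (mod 72).


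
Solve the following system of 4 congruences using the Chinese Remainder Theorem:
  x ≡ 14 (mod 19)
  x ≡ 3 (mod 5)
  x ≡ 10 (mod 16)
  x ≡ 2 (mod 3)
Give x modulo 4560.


Product of moduli M = 19 · 5 · 16 · 3 = 4560.
Merge one congruence at a time:
  Start: x ≡ 14 (mod 19).
  Combine with x ≡ 3 (mod 5); new modulus lcm = 95.
    Write x = 14 + 19·t and substitute into x ≡ 3 (mod 5): 19·t ≡ 3 − 14 = -11 (mod 5).
    Reduce coefficients mod 5: 4·t ≡ 4 (mod 5).
    The inverse of 4 mod 5 is 4 (since 4·4 = 16 = 3·5 + 1), so t ≡ 4·4 = 16 ≡ 1 (mod 5).
    Then x = 14 + 19·1 = 33, valid modulo lcm(19, 5) = 95: x ≡ 33 (mod 95).
  Combine with x ≡ 10 (mod 16); new modulus lcm = 1520.
    Write x = 33 + 95·t and substitute into x ≡ 10 (mod 16): 95·t ≡ 10 − 33 = -23 (mod 16).
    Reduce coefficients mod 16: 15·t ≡ 9 (mod 16).
    The inverse of 15 mod 16 is 15 (since 15·15 = 225 = 14·16 + 1), so t ≡ 15·9 = 135 ≡ 7 (mod 16).
    Then x = 33 + 95·7 = 698, valid modulo lcm(95, 16) = 1520: x ≡ 698 (mod 1520).
  Combine with x ≡ 2 (mod 3); new modulus lcm = 4560.
    Write x = 698 + 1520·t and substitute into x ≡ 2 (mod 3): 1520·t ≡ 2 − 698 = -696 (mod 3).
    Reduce coefficients mod 3: 2·t ≡ 0 (mod 3).
    The inverse of 2 mod 3 is 2 (since 2·2 = 4 = 1·3 + 1), so t ≡ 2·0 = 0 ≡ 0 (mod 3).
    Then x = 698 + 1520·0 = 698, valid modulo lcm(1520, 3) = 4560: x ≡ 698 (mod 4560).
Verify against each original: 698 mod 19 = 14, 698 mod 5 = 3, 698 mod 16 = 10, 698 mod 3 = 2.

x ≡ 698 (mod 4560).


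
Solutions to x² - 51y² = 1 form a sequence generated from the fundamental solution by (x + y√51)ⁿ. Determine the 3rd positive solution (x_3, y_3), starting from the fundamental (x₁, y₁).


Step 1: Find the fundamental solution (x₁, y₁) of x² - 51y² = 1.
  Expand √51 as a continued fraction. a₀ = ⌊√51⌋ = 7; iterate m_{k+1} = d_k·a_k − m_k, d_{k+1} = (51 − m_{k+1}²)/d_k, a_{k+1} = ⌊(a₀ + m_{k+1})/d_{k+1}⌋ (starting m₀ = 0, d₀ = 1), with convergents p_k = a_k·p_{k-1} + p_{k-2}, q_k = a_k·q_{k-1} + q_{k-2} (p₋₁ = 1, q₋₁ = 0):
  k = 0: a₀ = 7; p₀/q₀ = 7/1; p₀² − 51·q₀² = 49 − 51 = -2.
  k = 1: m = 7, d = 2, a = ⌊(7 + 7)/2⌋ = 7; p/q = (7·7 + 1)/(7·1 + 0) = 50/7; p² − 51·q² = 2500 − 2499 = 1.
  The first convergent with p² − 51·q² = 1 gives the fundamental solution (x₁, y₁) = (50, 7).
Step 2: Apply the recurrence (x_{n+1}, y_{n+1}) = (x₁x_n + 51y₁y_n, x₁y_n + y₁x_n) repeatedly.
  From (x_1, y_1) = (50, 7): x_2 = 50·50 + 51·7·7 = 4999; y_2 = 50·7 + 7·50 = 700.
  From (x_2, y_2) = (4999, 700): x_3 = 50·4999 + 51·7·700 = 499850; y_3 = 50·700 + 7·4999 = 69993.
Step 3: Verify x_3² - 51·y_3² = 249850022500 - 249850022499 = 1 (should be 1). ✓

(x_1, y_1) = (50, 7); (x_3, y_3) = (499850, 69993).


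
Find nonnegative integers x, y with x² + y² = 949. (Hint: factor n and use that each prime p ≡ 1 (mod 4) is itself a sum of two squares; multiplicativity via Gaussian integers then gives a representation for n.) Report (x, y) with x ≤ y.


Step 1: Factor n = 949 = 13 · 73.
Step 2: Check the mod-4 condition on each prime factor: 13 ≡ 1 (mod 4), exponent 1; 73 ≡ 1 (mod 4), exponent 1.
All primes ≡ 3 (mod 4) appear to even exponent (or don't appear), so by the two-squares theorem n IS expressible as a sum of two squares.
Step 3: Build a representation. Here n = 13 · 73 is a product of primes ≡ 1 (mod 4). Each prime p ≡ 1 (mod 4) is itself a sum of two squares; find a² by testing p − a² for a perfect square:
  13: 13 − 1² = 12, 13 − 2² = 9 = 3² ⇒ 13 = 2² + 3².
  73: 73 − 1² = 72, 73 − 2² = 69, 73 − 3² = 64 = 8² ⇒ 73 = 3² + 8².
  Combine using the Brahmagupta–Fibonacci identity (a² + b²)(c² + d²) = (ac − bd)² + (ad + bc)² = (ac + bd)² + (ad − bc)²:
  13 · 73 = 949: from (2² + 3²)(3² + 8²), take (2·3 − 3·8, 2·8 + 3·3) = (6 − 24, 16 + 9) = (-18, 25); dropping signs (only squares matter) gives (18, 25); check 18² + 25² = 324 + 625 = 949 ✓.
Step 4: Order so x ≤ y and verify: 18² + 25² = 324 + 625 = 949 = n. ✓

n = 949 = 18² + 25² (one valid representation with x ≤ y).


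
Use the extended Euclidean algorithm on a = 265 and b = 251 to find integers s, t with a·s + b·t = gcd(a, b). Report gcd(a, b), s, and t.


Euclidean algorithm on (265, 251) — divide until remainder is 0:
  265 = 1 · 251 + 14
  251 = 17 · 14 + 13
  14 = 1 · 13 + 1
  13 = 13 · 1 + 0
gcd(265, 251) = 1.
Track Bezout coefficients alongside the remainders: start with r₀ = 265 = a·1 + b·0 (s = 1, t = 0) and r₁ = 251 = a·0 + b·1 (s = 0, t = 1); each new remainder r_{k+1} = r_{k-1} − q_k·r_k inherits s_{k+1} = s_{k-1} − q_k·s_k, t_{k+1} = t_{k-1} − q_k·t_k, so r_k = a·s_k + b·t_k at every step:
  q = 1: r = 14, s = 1 − 1·0 = 1, t = 0 − 1·1 = -1  (check: 265·1 + 251·(-1) = 14)
  q = 17: r = 13, s = 0 − 17·1 = -17, t = 1 − 17·(-1) = 18  (check: 265·(-17) + 251·18 = 13)
  q = 1: r = 1, s = 1 − 1·(-17) = 18, t = -1 − 1·18 = -19  (check: 265·18 + 251·(-19) = 1)
The row with r = 1 (the gcd) gives the Bezout coefficients s = 18, t = -19.
Result: 265 · (18) + 251 · (-19) = 1.

gcd(265, 251) = 1; s = 18, t = -19 (check: 265·18 + 251·(-19) = 1).


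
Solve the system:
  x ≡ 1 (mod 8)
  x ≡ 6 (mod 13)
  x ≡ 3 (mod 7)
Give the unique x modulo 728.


Moduli 8, 13, 7 are pairwise coprime; by CRT there is a unique solution modulo M = 8 · 13 · 7 = 728.
Solve pairwise, accumulating the modulus:
  Start with x ≡ 1 (mod 8).
  Combine with x ≡ 6 (mod 13): since gcd(8, 13) = 1, we get a unique residue mod 104.
    Write x = 1 + 8·t and substitute into x ≡ 6 (mod 13): 8·t ≡ 6 − 1 = 5 (mod 13).
    The inverse of 8 mod 13 is 5 (since 8·5 = 40 = 3·13 + 1), so t ≡ 5·5 = 25 ≡ 12 (mod 13).
    Then x = 1 + 8·12 = 97, valid modulo lcm(8, 13) = 104: x ≡ 97 (mod 104).
  Combine with x ≡ 3 (mod 7): since gcd(104, 7) = 1, we get a unique residue mod 728.
    Write x = 97 + 104·t and substitute into x ≡ 3 (mod 7): 104·t ≡ 3 − 97 = -94 (mod 7).
    Reduce coefficients mod 7: 6·t ≡ 4 (mod 7).
    The inverse of 6 mod 7 is 6 (since 6·6 = 36 = 5·7 + 1), so t ≡ 6·4 = 24 ≡ 3 (mod 7).
    Then x = 97 + 104·3 = 409, valid modulo lcm(104, 7) = 728: x ≡ 409 (mod 728).
Verify: 409 mod 8 = 1 ✓, 409 mod 13 = 6 ✓, 409 mod 7 = 3 ✓.

x ≡ 409 (mod 728).


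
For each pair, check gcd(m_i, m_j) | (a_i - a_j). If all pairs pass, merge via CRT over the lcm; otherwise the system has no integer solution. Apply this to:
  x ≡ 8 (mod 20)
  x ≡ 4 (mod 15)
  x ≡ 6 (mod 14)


Moduli 20, 15, 14 are not pairwise coprime, so CRT works modulo lcm(m_i) when all pairwise compatibility conditions hold.
Pairwise compatibility: gcd(m_i, m_j) must divide a_i - a_j for every pair.
Merge one congruence at a time:
  Start: x ≡ 8 (mod 20).
  Combine with x ≡ 4 (mod 15): gcd(20, 15) = 5, and 4 - 8 = -4 is NOT divisible by 5.
    ⇒ system is inconsistent (no integer solution).

No solution (the system is inconsistent).


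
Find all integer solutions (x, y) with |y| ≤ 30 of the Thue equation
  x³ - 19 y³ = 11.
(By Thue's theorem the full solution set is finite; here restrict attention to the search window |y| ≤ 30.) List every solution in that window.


The equation is x³ - 19y³ = 11. For fixed y, x³ = 19·y³ + 11, so a solution requires the RHS to be a perfect cube.
Strategy: iterate y from -30 to 30, compute RHS = 19·y³ + 11, and check whether it is a (positive or negative) perfect cube.
Check small values of y:
  y = 0: RHS = 11 is not a perfect cube.
  y = 1: RHS = 30 is not a perfect cube.
  y = -1: RHS = -8 = (-2)³ ⇒ x = -2 works.
  y = 2: RHS = 163 is not a perfect cube.
  y = -2: RHS = -141 is not a perfect cube.
  y = 3: RHS = 524 is not a perfect cube.
  y = -3: RHS = -502 is not a perfect cube.
Continuing the search up to |y| = 30 finds no further solutions beyond those listed.
Collected solutions: (-2, -1).

Solutions (with |y| ≤ 30): (-2, -1).


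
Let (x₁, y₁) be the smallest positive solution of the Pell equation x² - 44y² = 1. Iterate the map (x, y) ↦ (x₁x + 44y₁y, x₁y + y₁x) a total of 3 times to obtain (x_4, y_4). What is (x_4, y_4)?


Step 1: Find the fundamental solution (x₁, y₁) of x² - 44y² = 1.
  Expand √44 as a continued fraction. a₀ = ⌊√44⌋ = 6; iterate m_{k+1} = d_k·a_k − m_k, d_{k+1} = (44 − m_{k+1}²)/d_k, a_{k+1} = ⌊(a₀ + m_{k+1})/d_{k+1}⌋ (starting m₀ = 0, d₀ = 1), with convergents p_k = a_k·p_{k-1} + p_{k-2}, q_k = a_k·q_{k-1} + q_{k-2} (p₋₁ = 1, q₋₁ = 0):
  k = 0: a₀ = 6; p₀/q₀ = 6/1; p₀² − 44·q₀² = 36 − 44 = -8.
  k = 1: m = 6, d = 8, a = ⌊(6 + 6)/8⌋ = 1; p/q = (1·6 + 1)/(1·1 + 0) = 7/1; p² − 44·q² = 49 − 44 = 5.
  k = 2: m = 2, d = 5, a = ⌊(6 + 2)/5⌋ = 1; p/q = (1·7 + 6)/(1·1 + 1) = 13/2; p² − 44·q² = 169 − 176 = -7.
  k = 3: m = 3, d = 7, a = ⌊(6 + 3)/7⌋ = 1; p/q = (1·13 + 7)/(1·2 + 1) = 20/3; p² − 44·q² = 400 − 396 = 4.
  k = 4: m = 4, d = 4, a = ⌊(6 + 4)/4⌋ = 2; p/q = (2·20 + 13)/(2·3 + 2) = 53/8; p² − 44·q² = 2809 − 2816 = -7.
  k = 5: m = 4, d = 7, a = ⌊(6 + 4)/7⌋ = 1; p/q = (1·53 + 20)/(1·8 + 3) = 73/11; p² − 44·q² = 5329 − 5324 = 5.
  k = 6: m = 3, d = 5, a = ⌊(6 + 3)/5⌋ = 1; p/q = (1·73 + 53)/(1·11 + 8) = 126/19; p² − 44·q² = 15876 − 15884 = -8.
  k = 7: m = 2, d = 8, a = ⌊(6 + 2)/8⌋ = 1; p/q = (1·126 + 73)/(1·19 + 11) = 199/30; p² − 44·q² = 39601 − 39600 = 1.
  The first convergent with p² − 44·q² = 1 gives the fundamental solution (x₁, y₁) = (199, 30).
Step 2: Apply the recurrence (x_{n+1}, y_{n+1}) = (x₁x_n + 44y₁y_n, x₁y_n + y₁x_n) repeatedly.
  From (x_1, y_1) = (199, 30): x_2 = 199·199 + 44·30·30 = 79201; y_2 = 199·30 + 30·199 = 11940.
  From (x_2, y_2) = (79201, 11940): x_3 = 199·79201 + 44·30·11940 = 31521799; y_3 = 199·11940 + 30·79201 = 4752090.
  From (x_3, y_3) = (31521799, 4752090): x_4 = 199·31521799 + 44·30·4752090 = 12545596801; y_4 = 199·4752090 + 30·31521799 = 1891319880.
Step 3: Verify x_4² - 44·y_4² = 157391999093261433601 - 157391999093261433600 = 1 (should be 1). ✓

(x_1, y_1) = (199, 30); (x_4, y_4) = (12545596801, 1891319880).


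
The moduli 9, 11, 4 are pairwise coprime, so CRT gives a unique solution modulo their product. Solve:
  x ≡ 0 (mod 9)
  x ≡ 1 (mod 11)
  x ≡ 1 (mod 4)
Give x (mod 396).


Moduli 9, 11, 4 are pairwise coprime; by CRT there is a unique solution modulo M = 9 · 11 · 4 = 396.
Solve pairwise, accumulating the modulus:
  Start with x ≡ 0 (mod 9).
  Combine with x ≡ 1 (mod 11): since gcd(9, 11) = 1, we get a unique residue mod 99.
    Write x = 0 + 9·t and substitute into x ≡ 1 (mod 11): 9·t ≡ 1 − 0 = 1 (mod 11).
    The inverse of 9 mod 11 is 5 (since 9·5 = 45 = 4·11 + 1), so t ≡ 5·1 = 5 ≡ 5 (mod 11).
    Then x = 0 + 9·5 = 45, valid modulo lcm(9, 11) = 99: x ≡ 45 (mod 99).
  Combine with x ≡ 1 (mod 4): since gcd(99, 4) = 1, we get a unique residue mod 396.
    Write x = 45 + 99·t and substitute into x ≡ 1 (mod 4): 99·t ≡ 1 − 45 = -44 (mod 4).
    Reduce coefficients mod 4: 3·t ≡ 0 (mod 4).
    The inverse of 3 mod 4 is 3 (since 3·3 = 9 = 2·4 + 1), so t ≡ 3·0 = 0 ≡ 0 (mod 4).
    Then x = 45 + 99·0 = 45, valid modulo lcm(99, 4) = 396: x ≡ 45 (mod 396).
Verify: 45 mod 9 = 0 ✓, 45 mod 11 = 1 ✓, 45 mod 4 = 1 ✓.

x ≡ 45 (mod 396).


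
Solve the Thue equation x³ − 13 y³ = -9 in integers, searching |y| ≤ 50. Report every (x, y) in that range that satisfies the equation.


The equation is x³ - 13y³ = -9. For fixed y, x³ = 13·y³ − 9, so a solution requires the RHS to be a perfect cube.
Strategy: iterate y from -50 to 50, compute RHS = 13·y³ − 9, and check whether it is a (positive or negative) perfect cube.
Check small values of y:
  y = 0: RHS = -9 is not a perfect cube.
  y = 1: RHS = 4 is not a perfect cube.
  y = -1: RHS = -22 is not a perfect cube.
  y = 2: RHS = 95 is not a perfect cube.
  y = -2: RHS = -113 is not a perfect cube.
  y = 3: RHS = 342 is not a perfect cube.
  y = -3: RHS = -360 is not a perfect cube.
Continuing the search up to |y| = 50 finds no solutions either.
No (x, y) in the scanned range satisfies the equation.

No integer solutions with |y| ≤ 50.


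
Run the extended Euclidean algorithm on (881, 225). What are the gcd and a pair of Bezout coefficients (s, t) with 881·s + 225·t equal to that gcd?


Euclidean algorithm on (881, 225) — divide until remainder is 0:
  881 = 3 · 225 + 206
  225 = 1 · 206 + 19
  206 = 10 · 19 + 16
  19 = 1 · 16 + 3
  16 = 5 · 3 + 1
  3 = 3 · 1 + 0
gcd(881, 225) = 1.
Track Bezout coefficients alongside the remainders: start with r₀ = 881 = a·1 + b·0 (s = 1, t = 0) and r₁ = 225 = a·0 + b·1 (s = 0, t = 1); each new remainder r_{k+1} = r_{k-1} − q_k·r_k inherits s_{k+1} = s_{k-1} − q_k·s_k, t_{k+1} = t_{k-1} − q_k·t_k, so r_k = a·s_k + b·t_k at every step:
  q = 3: r = 206, s = 1 − 3·0 = 1, t = 0 − 3·1 = -3  (check: 881·1 + 225·(-3) = 206)
  q = 1: r = 19, s = 0 − 1·1 = -1, t = 1 − 1·(-3) = 4  (check: 881·(-1) + 225·4 = 19)
  q = 10: r = 16, s = 1 − 10·(-1) = 11, t = -3 − 10·4 = -43  (check: 881·11 + 225·(-43) = 16)
  q = 1: r = 3, s = -1 − 1·11 = -12, t = 4 − 1·(-43) = 47  (check: 881·(-12) + 225·47 = 3)
  q = 5: r = 1, s = 11 − 5·(-12) = 71, t = -43 − 5·47 = -278  (check: 881·71 + 225·(-278) = 1)
The row with r = 1 (the gcd) gives the Bezout coefficients s = 71, t = -278.
Result: 881 · (71) + 225 · (-278) = 1.

gcd(881, 225) = 1; s = 71, t = -278 (check: 881·71 + 225·(-278) = 1).


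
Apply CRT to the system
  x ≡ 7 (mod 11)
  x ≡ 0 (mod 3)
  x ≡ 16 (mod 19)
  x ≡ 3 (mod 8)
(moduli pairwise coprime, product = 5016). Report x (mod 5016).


Product of moduli M = 11 · 3 · 19 · 8 = 5016.
Merge one congruence at a time:
  Start: x ≡ 7 (mod 11).
  Combine with x ≡ 0 (mod 3); new modulus lcm = 33.
    Write x = 7 + 11·t and substitute into x ≡ 0 (mod 3): 11·t ≡ 0 − 7 = -7 (mod 3).
    Reduce coefficients mod 3: 2·t ≡ 2 (mod 3).
    The inverse of 2 mod 3 is 2 (since 2·2 = 4 = 1·3 + 1), so t ≡ 2·2 = 4 ≡ 1 (mod 3).
    Then x = 7 + 11·1 = 18, valid modulo lcm(11, 3) = 33: x ≡ 18 (mod 33).
  Combine with x ≡ 16 (mod 19); new modulus lcm = 627.
    Write x = 18 + 33·t and substitute into x ≡ 16 (mod 19): 33·t ≡ 16 − 18 = -2 (mod 19).
    Reduce coefficients mod 19: 14·t ≡ 17 (mod 19).
    The inverse of 14 mod 19 is 15 (since 14·15 = 210 = 11·19 + 1), so t ≡ 15·17 = 255 ≡ 8 (mod 19).
    Then x = 18 + 33·8 = 282, valid modulo lcm(33, 19) = 627: x ≡ 282 (mod 627).
  Combine with x ≡ 3 (mod 8); new modulus lcm = 5016.
    Write x = 282 + 627·t and substitute into x ≡ 3 (mod 8): 627·t ≡ 3 − 282 = -279 (mod 8).
    Reduce coefficients mod 8: 3·t ≡ 1 (mod 8).
    The inverse of 3 mod 8 is 3 (since 3·3 = 9 = 1·8 + 1), so t ≡ 3·1 = 3 ≡ 3 (mod 8).
    Then x = 282 + 627·3 = 2163, valid modulo lcm(627, 8) = 5016: x ≡ 2163 (mod 5016).
Verify against each original: 2163 mod 11 = 7, 2163 mod 3 = 0, 2163 mod 19 = 16, 2163 mod 8 = 3.

x ≡ 2163 (mod 5016).


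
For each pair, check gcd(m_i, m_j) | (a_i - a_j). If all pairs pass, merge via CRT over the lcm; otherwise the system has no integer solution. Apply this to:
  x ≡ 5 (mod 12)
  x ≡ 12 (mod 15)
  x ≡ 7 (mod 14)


Moduli 12, 15, 14 are not pairwise coprime, so CRT works modulo lcm(m_i) when all pairwise compatibility conditions hold.
Pairwise compatibility: gcd(m_i, m_j) must divide a_i - a_j for every pair.
Merge one congruence at a time:
  Start: x ≡ 5 (mod 12).
  Combine with x ≡ 12 (mod 15): gcd(12, 15) = 3, and 12 - 5 = 7 is NOT divisible by 3.
    ⇒ system is inconsistent (no integer solution).

No solution (the system is inconsistent).


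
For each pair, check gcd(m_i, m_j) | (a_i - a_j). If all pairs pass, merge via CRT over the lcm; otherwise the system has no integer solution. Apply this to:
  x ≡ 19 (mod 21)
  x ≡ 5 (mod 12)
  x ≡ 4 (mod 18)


Moduli 21, 12, 18 are not pairwise coprime, so CRT works modulo lcm(m_i) when all pairwise compatibility conditions hold.
Pairwise compatibility: gcd(m_i, m_j) must divide a_i - a_j for every pair.
Merge one congruence at a time:
  Start: x ≡ 19 (mod 21).
  Combine with x ≡ 5 (mod 12): gcd(21, 12) = 3, and 5 - 19 = -14 is NOT divisible by 3.
    ⇒ system is inconsistent (no integer solution).

No solution (the system is inconsistent).


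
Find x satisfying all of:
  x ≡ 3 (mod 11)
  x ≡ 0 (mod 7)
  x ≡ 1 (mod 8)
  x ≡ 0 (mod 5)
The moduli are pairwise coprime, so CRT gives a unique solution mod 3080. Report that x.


Product of moduli M = 11 · 7 · 8 · 5 = 3080.
Merge one congruence at a time:
  Start: x ≡ 3 (mod 11).
  Combine with x ≡ 0 (mod 7); new modulus lcm = 77.
    Write x = 3 + 11·t and substitute into x ≡ 0 (mod 7): 11·t ≡ 0 − 3 = -3 (mod 7).
    Reduce coefficients mod 7: 4·t ≡ 4 (mod 7).
    The inverse of 4 mod 7 is 2 (since 4·2 = 8 = 1·7 + 1), so t ≡ 2·4 = 8 ≡ 1 (mod 7).
    Then x = 3 + 11·1 = 14, valid modulo lcm(11, 7) = 77: x ≡ 14 (mod 77).
  Combine with x ≡ 1 (mod 8); new modulus lcm = 616.
    Write x = 14 + 77·t and substitute into x ≡ 1 (mod 8): 77·t ≡ 1 − 14 = -13 (mod 8).
    Reduce coefficients mod 8: 5·t ≡ 3 (mod 8).
    The inverse of 5 mod 8 is 5 (since 5·5 = 25 = 3·8 + 1), so t ≡ 5·3 = 15 ≡ 7 (mod 8).
    Then x = 14 + 77·7 = 553, valid modulo lcm(77, 8) = 616: x ≡ 553 (mod 616).
  Combine with x ≡ 0 (mod 5); new modulus lcm = 3080.
    Write x = 553 + 616·t and substitute into x ≡ 0 (mod 5): 616·t ≡ 0 − 553 = -553 (mod 5).
    Reduce coefficients mod 5: 1·t ≡ 2 (mod 5).
    So t ≡ 2 (mod 5).
    Then x = 553 + 616·2 = 1785, valid modulo lcm(616, 5) = 3080: x ≡ 1785 (mod 3080).
Verify against each original: 1785 mod 11 = 3, 1785 mod 7 = 0, 1785 mod 8 = 1, 1785 mod 5 = 0.

x ≡ 1785 (mod 3080).
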